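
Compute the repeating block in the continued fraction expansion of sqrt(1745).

[41; (1, 3, 2, 2, 3, 1, 82)]

Write x_i = (sqrt(1745) + m_i)/d_i with (m_0, d_0) = (0, 1). a_0 = floor(sqrt(1745)) = 41, since 41^2 = 1681 <= 1745 < 1764 = 42^2.
Iterate m_{i+1} = d_i*a_i - m_i, d_{i+1} = (1745 - m_{i+1}^2)/d_i, a_{i+1} = floor((a_0 + m_{i+1})/d_{i+1}):
  m_1 = 1*41 - 0 = 41, d_1 = (1745 - 41^2)/1 = 64/1 = 64, a_1 = floor((41 + 41)/64) = 1.
  m_2 = 64*1 - 41 = 23, d_2 = (1745 - 23^2)/64 = 1216/64 = 19, a_2 = floor((41 + 23)/19) = 3.
  m_3 = 19*3 - 23 = 34, d_3 = (1745 - 34^2)/19 = 589/19 = 31, a_3 = floor((41 + 34)/31) = 2.
  m_4 = 31*2 - 34 = 28, d_4 = (1745 - 28^2)/31 = 961/31 = 31, a_4 = floor((41 + 28)/31) = 2.
  m_5 = 31*2 - 28 = 34, d_5 = (1745 - 34^2)/31 = 589/31 = 19, a_5 = floor((41 + 34)/19) = 3.
  m_6 = 19*3 - 34 = 23, d_6 = (1745 - 23^2)/19 = 1216/19 = 64, a_6 = floor((41 + 23)/64) = 1.
  m_7 = 64*1 - 23 = 41, d_7 = (1745 - 41^2)/64 = 64/64 = 1, a_7 = floor((41 + 41)/1) = 82.
  m_8 = 1*82 - 41 = 41, d_8 = (1745 - 41^2)/1 = 64/1 = 64: (m_8, d_8) = (m_1, d_1) = (41, 64), so from here the quotients repeat a_1, ..., a_7; the period length is 7.
Hence the expansion of sqrt(1745) is a_0 = 41 followed by the repeating block 1, 3, 2, 2, 3, 1, 82 (period 7).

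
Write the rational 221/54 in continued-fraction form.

Run the Euclidean algorithm on 221 and 54; the successive quotients are the partial quotients a_0, a_1, ... (each step inverts the fractional part left over by the previous one):
  221 = 4*54 + 5, so a_0 = 4.
  54 = 10*5 + 4, so a_1 = 10.
  5 = 1*4 + 1, so a_2 = 1.
  4 = 4*1 + 0, so a_3 = 4.
The remainder reaches 0 after 4 divisions, so the expansion has 4 partial quotients, read off in order.

[4; 10, 1, 4]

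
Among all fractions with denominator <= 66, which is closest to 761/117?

423/65

Expand x = 761/117 as a continued fraction with the Euclidean algorithm:
  761 = 6*117 + 59, so a_0 = 6.
  117 = 1*59 + 58, so a_1 = 1.
  59 = 1*58 + 1, so a_2 = 1.
  58 = 58*1 + 0, so a_3 = 58.
so x = [6; 1, 1, 58].
Convergents (p_i = a_i*p_{i-1} + p_{i-2}, q_i = a_i*q_{i-1} + q_{i-2} with p_{-2}=0, p_{-1}=1, q_{-2}=1, q_{-1}=0), until the denominator exceeds 66:
  i=0: a_0=6, p_0 = 6*1 + 0 = 6, q_0 = 6*0 + 1 = 1.
  i=1: a_1=1, p_1 = 1*6 + 1 = 7, q_1 = 1*1 + 0 = 1.
  i=2: a_2=1, p_2 = 1*7 + 6 = 13, q_2 = 1*1 + 1 = 2.
  i=3: a_3=58, p_3 = 58*13 + 7 = 761, q_3 = 58*2 + 1 = 117.
q_3 = 117 > 66, so the last convergent with denominator <= 66 is p_2/q_2 = 13/2.
The closest fraction with denominator <= 66 is either p_2/q_2 or the intermediate fraction (k*p_2 + p_1)/(k*q_2 + q_1) with the largest k >= 1 whose denominator stays <= 66; these approach x as k grows, and every other convergent or intermediate fraction in range is farther away.
Largest k: floor((66 - q_1)/q_2) = floor((66 - 1)/2) = 32.
That gives (32*13 + 7)/(32*2 + 1) = 423/65.
Compare the errors: |x - 13/2| = |761*2 - 13*117|/(117*2) = 1/234, and |x - 423/65| = |761*65 - 423*117|/(117*65) = 26/7605.
Cross-multiplying, 26*234 = 6084 < 7605 = 1*7605, so 26/7605 is smaller: the intermediate fraction 423/65 is closer to x than 13/2.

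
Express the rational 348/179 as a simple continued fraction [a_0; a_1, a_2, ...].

Run the Euclidean algorithm on 348 and 179; the successive quotients are the partial quotients a_0, a_1, ... (each step inverts the fractional part left over by the previous one):
  348 = 1*179 + 169, so a_0 = 1.
  179 = 1*169 + 10, so a_1 = 1.
  169 = 16*10 + 9, so a_2 = 16.
  10 = 1*9 + 1, so a_3 = 1.
  9 = 9*1 + 0, so a_4 = 9.
The remainder reaches 0 after 5 divisions, so the expansion has 5 partial quotients, read off in order.

[1; 1, 16, 1, 9]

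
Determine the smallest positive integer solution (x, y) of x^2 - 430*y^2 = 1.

First expand sqrt(430) as a continued fraction. With x_i = (sqrt(430) + m_i)/d_i and (m_0, d_0) = (0, 1): a_0 = floor(sqrt(430)) = 20, since 20^2 = 400 <= 430 < 441 = 21^2.
Iterate m_{i+1} = d_i*a_i - m_i, d_{i+1} = (430 - m_{i+1}^2)/d_i, a_{i+1} = floor((a_0 + m_{i+1})/d_{i+1}):
  m_1 = 1*20 - 0 = 20, d_1 = (430 - 20^2)/1 = 30/1 = 30, a_1 = floor((20 + 20)/30) = 1.
  m_2 = 30*1 - 20 = 10, d_2 = (430 - 10^2)/30 = 330/30 = 11, a_2 = floor((20 + 10)/11) = 2.
  m_3 = 11*2 - 10 = 12, d_3 = (430 - 12^2)/11 = 286/11 = 26, a_3 = floor((20 + 12)/26) = 1.
  m_4 = 26*1 - 12 = 14, d_4 = (430 - 14^2)/26 = 234/26 = 9, a_4 = floor((20 + 14)/9) = 3.
  m_5 = 9*3 - 14 = 13, d_5 = (430 - 13^2)/9 = 261/9 = 29, a_5 = floor((20 + 13)/29) = 1.
  m_6 = 29*1 - 13 = 16, d_6 = (430 - 16^2)/29 = 174/29 = 6, a_6 = floor((20 + 16)/6) = 6.
  m_7 = 6*6 - 16 = 20, d_7 = (430 - 20^2)/6 = 30/6 = 5, a_7 = floor((20 + 20)/5) = 8.
  m_8 = 5*8 - 20 = 20, d_8 = (430 - 20^2)/5 = 30/5 = 6, a_8 = floor((20 + 20)/6) = 6.
  m_9 = 6*6 - 20 = 16, d_9 = (430 - 16^2)/6 = 174/6 = 29, a_9 = floor((20 + 16)/29) = 1.
  m_10 = 29*1 - 16 = 13, d_10 = (430 - 13^2)/29 = 261/29 = 9, a_10 = floor((20 + 13)/9) = 3.
  m_11 = 9*3 - 13 = 14, d_11 = (430 - 14^2)/9 = 234/9 = 26, a_11 = floor((20 + 14)/26) = 1.
  m_12 = 26*1 - 14 = 12, d_12 = (430 - 12^2)/26 = 286/26 = 11, a_12 = floor((20 + 12)/11) = 2.
  m_13 = 11*2 - 12 = 10, d_13 = (430 - 10^2)/11 = 330/11 = 30, a_13 = floor((20 + 10)/30) = 1.
  m_14 = 30*1 - 10 = 20, d_14 = (430 - 20^2)/30 = 30/30 = 1, a_14 = floor((20 + 20)/1) = 40.
  m_15 = 1*40 - 20 = 20, d_15 = (430 - 20^2)/1 = 30/1 = 30: (m_15, d_15) = (m_1, d_1) = (20, 30), so from here the quotients repeat a_1, ..., a_14; the period length is 14.
So sqrt(430) = [20; (1, 2, 1, 3, 1, 6, 8, 6, 1, 3, 1, 2, 1, 40)] with period length k = 14.
k is even, so the fundamental solution of x^2 - 430y^2 = 1 is (p_{k-1}, q_{k-1}) = (p_13, q_13); compute convergents through index 13.
Convergents (p_i = a_i*p_{i-1} + p_{i-2}, q_i = a_i*q_{i-1} + q_{i-2} with p_{-2}=0, p_{-1}=1, q_{-2}=1, q_{-1}=0):
  i=0: a_0=20, p_0 = 20*1 + 0 = 20, q_0 = 20*0 + 1 = 1.
  i=1: a_1=1, p_1 = 1*20 + 1 = 21, q_1 = 1*1 + 0 = 1.
  i=2: a_2=2, p_2 = 2*21 + 20 = 62, q_2 = 2*1 + 1 = 3.
  i=3: a_3=1, p_3 = 1*62 + 21 = 83, q_3 = 1*3 + 1 = 4.
  i=4: a_4=3, p_4 = 3*83 + 62 = 311, q_4 = 3*4 + 3 = 15.
  i=5: a_5=1, p_5 = 1*311 + 83 = 394, q_5 = 1*15 + 4 = 19.
  i=6: a_6=6, p_6 = 6*394 + 311 = 2675, q_6 = 6*19 + 15 = 129.
  i=7: a_7=8, p_7 = 8*2675 + 394 = 21794, q_7 = 8*129 + 19 = 1051.
  i=8: a_8=6, p_8 = 6*21794 + 2675 = 133439, q_8 = 6*1051 + 129 = 6435.
  i=9: a_9=1, p_9 = 1*133439 + 21794 = 155233, q_9 = 1*6435 + 1051 = 7486.
  i=10: a_10=3, p_10 = 3*155233 + 133439 = 599138, q_10 = 3*7486 + 6435 = 28893.
  i=11: a_11=1, p_11 = 1*599138 + 155233 = 754371, q_11 = 1*28893 + 7486 = 36379.
  i=12: a_12=2, p_12 = 2*754371 + 599138 = 2107880, q_12 = 2*36379 + 28893 = 101651.
  i=13: a_13=1, p_13 = 1*2107880 + 754371 = 2862251, q_13 = 1*101651 + 36379 = 138030.
Check: 2862251^2 - 430*138030^2 = 8192480787001 - 8192480787000 = 1, so (x, y) = (2862251, 138030) solves the equation, and by the theorem it is the least positive solution.

(x, y) = (2862251, 138030)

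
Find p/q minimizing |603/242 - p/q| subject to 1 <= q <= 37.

92/37

Expand x = 603/242 as a continued fraction with the Euclidean algorithm:
  603 = 2*242 + 119, so a_0 = 2.
  242 = 2*119 + 4, so a_1 = 2.
  119 = 29*4 + 3, so a_2 = 29.
  4 = 1*3 + 1, so a_3 = 1.
  3 = 3*1 + 0, so a_4 = 3.
so x = [2; 2, 29, 1, 3].
Convergents (p_i = a_i*p_{i-1} + p_{i-2}, q_i = a_i*q_{i-1} + q_{i-2} with p_{-2}=0, p_{-1}=1, q_{-2}=1, q_{-1}=0), until the denominator exceeds 37:
  i=0: a_0=2, p_0 = 2*1 + 0 = 2, q_0 = 2*0 + 1 = 1.
  i=1: a_1=2, p_1 = 2*2 + 1 = 5, q_1 = 2*1 + 0 = 2.
  i=2: a_2=29, p_2 = 29*5 + 2 = 147, q_2 = 29*2 + 1 = 59.
q_2 = 59 > 37, so the last convergent with denominator <= 37 is p_1/q_1 = 5/2.
The closest fraction with denominator <= 37 is either p_1/q_1 or the intermediate fraction (k*p_1 + p_0)/(k*q_1 + q_0) with the largest k >= 1 whose denominator stays <= 37; these approach x as k grows, and every other convergent or intermediate fraction in range is farther away.
Largest k: floor((37 - q_0)/q_1) = floor((37 - 1)/2) = 18.
That gives (18*5 + 2)/(18*2 + 1) = 92/37.
Compare the errors: |x - 5/2| = |603*2 - 5*242|/(242*2) = 4/484, and |x - 92/37| = |603*37 - 92*242|/(242*37) = 47/8954.
Cross-multiplying, 47*484 = 22748 < 35816 = 4*8954, so 47/8954 is smaller: the intermediate fraction 92/37 is closer to x than 5/2.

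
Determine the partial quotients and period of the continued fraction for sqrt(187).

[13; (1, 2, 13, 2, 1, 26)]

Write x_i = (sqrt(187) + m_i)/d_i with (m_0, d_0) = (0, 1). a_0 = floor(sqrt(187)) = 13, since 13^2 = 169 <= 187 < 196 = 14^2.
Iterate m_{i+1} = d_i*a_i - m_i, d_{i+1} = (187 - m_{i+1}^2)/d_i, a_{i+1} = floor((a_0 + m_{i+1})/d_{i+1}):
  m_1 = 1*13 - 0 = 13, d_1 = (187 - 13^2)/1 = 18/1 = 18, a_1 = floor((13 + 13)/18) = 1.
  m_2 = 18*1 - 13 = 5, d_2 = (187 - 5^2)/18 = 162/18 = 9, a_2 = floor((13 + 5)/9) = 2.
  m_3 = 9*2 - 5 = 13, d_3 = (187 - 13^2)/9 = 18/9 = 2, a_3 = floor((13 + 13)/2) = 13.
  m_4 = 2*13 - 13 = 13, d_4 = (187 - 13^2)/2 = 18/2 = 9, a_4 = floor((13 + 13)/9) = 2.
  m_5 = 9*2 - 13 = 5, d_5 = (187 - 5^2)/9 = 162/9 = 18, a_5 = floor((13 + 5)/18) = 1.
  m_6 = 18*1 - 5 = 13, d_6 = (187 - 13^2)/18 = 18/18 = 1, a_6 = floor((13 + 13)/1) = 26.
  m_7 = 1*26 - 13 = 13, d_7 = (187 - 13^2)/1 = 18/1 = 18: (m_7, d_7) = (m_1, d_1) = (13, 18), so from here the quotients repeat a_1, ..., a_6; the period length is 6.
Hence the expansion of sqrt(187) is a_0 = 13 followed by the repeating block 1, 2, 13, 2, 1, 26 (period 6).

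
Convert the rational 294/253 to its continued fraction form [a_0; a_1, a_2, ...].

[1; 6, 5, 1, 6]

Run the Euclidean algorithm on 294 and 253; the successive quotients are the partial quotients a_0, a_1, ... (each step inverts the fractional part left over by the previous one):
  294 = 1*253 + 41, so a_0 = 1.
  253 = 6*41 + 7, so a_1 = 6.
  41 = 5*7 + 6, so a_2 = 5.
  7 = 1*6 + 1, so a_3 = 1.
  6 = 6*1 + 0, so a_4 = 6.
The remainder reaches 0 after 5 divisions, so the expansion has 5 partial quotients, read off in order.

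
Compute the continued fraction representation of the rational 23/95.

[0; 4, 7, 1, 2]

Run the Euclidean algorithm on 23 and 95; the successive quotients are the partial quotients a_0, a_1, ... (each step inverts the fractional part left over by the previous one):
  23 = 0*95 + 23, so a_0 = 0.
  95 = 4*23 + 3, so a_1 = 4.
  23 = 7*3 + 2, so a_2 = 7.
  3 = 1*2 + 1, so a_3 = 1.
  2 = 2*1 + 0, so a_4 = 2.
The remainder reaches 0 after 5 divisions, so the expansion has 5 partial quotients, read off in order.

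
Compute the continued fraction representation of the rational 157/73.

[2; 6, 1, 1, 1, 3]

Run the Euclidean algorithm on 157 and 73; the successive quotients are the partial quotients a_0, a_1, ... (each step inverts the fractional part left over by the previous one):
  157 = 2*73 + 11, so a_0 = 2.
  73 = 6*11 + 7, so a_1 = 6.
  11 = 1*7 + 4, so a_2 = 1.
  7 = 1*4 + 3, so a_3 = 1.
  4 = 1*3 + 1, so a_4 = 1.
  3 = 3*1 + 0, so a_5 = 3.
The remainder reaches 0 after 6 divisions, so the expansion has 6 partial quotients, read off in order.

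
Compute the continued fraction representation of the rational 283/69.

[4; 9, 1, 6]

Run the Euclidean algorithm on 283 and 69; the successive quotients are the partial quotients a_0, a_1, ... (each step inverts the fractional part left over by the previous one):
  283 = 4*69 + 7, so a_0 = 4.
  69 = 9*7 + 6, so a_1 = 9.
  7 = 1*6 + 1, so a_2 = 1.
  6 = 6*1 + 0, so a_3 = 6.
The remainder reaches 0 after 4 divisions, so the expansion has 4 partial quotients, read off in order.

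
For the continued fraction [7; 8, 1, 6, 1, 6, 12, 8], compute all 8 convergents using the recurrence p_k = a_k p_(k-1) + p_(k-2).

Using the convergent recurrence p_i = a_i*p_{i-1} + p_{i-2}, q_i = a_i*q_{i-1} + q_{i-2} with p_{-2}=0, p_{-1}=1, q_{-2}=1, q_{-1}=0:
  i=0: a_0=7, p_0 = 7*1 + 0 = 7, q_0 = 7*0 + 1 = 1.
  i=1: a_1=8, p_1 = 8*7 + 1 = 57, q_1 = 8*1 + 0 = 8.
  i=2: a_2=1, p_2 = 1*57 + 7 = 64, q_2 = 1*8 + 1 = 9.
  i=3: a_3=6, p_3 = 6*64 + 57 = 441, q_3 = 6*9 + 8 = 62.
  i=4: a_4=1, p_4 = 1*441 + 64 = 505, q_4 = 1*62 + 9 = 71.
  i=5: a_5=6, p_5 = 6*505 + 441 = 3471, q_5 = 6*71 + 62 = 488.
  i=6: a_6=12, p_6 = 12*3471 + 505 = 42157, q_6 = 12*488 + 71 = 5927.
  i=7: a_7=8, p_7 = 8*42157 + 3471 = 340727, q_7 = 8*5927 + 488 = 47904.

7/1, 57/8, 64/9, 441/62, 505/71, 3471/488, 42157/5927, 340727/47904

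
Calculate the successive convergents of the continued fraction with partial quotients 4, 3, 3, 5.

4/1, 13/3, 43/10, 228/53

Using the convergent recurrence p_i = a_i*p_{i-1} + p_{i-2}, q_i = a_i*q_{i-1} + q_{i-2} with p_{-2}=0, p_{-1}=1, q_{-2}=1, q_{-1}=0:
  i=0: a_0=4, p_0 = 4*1 + 0 = 4, q_0 = 4*0 + 1 = 1.
  i=1: a_1=3, p_1 = 3*4 + 1 = 13, q_1 = 3*1 + 0 = 3.
  i=2: a_2=3, p_2 = 3*13 + 4 = 43, q_2 = 3*3 + 1 = 10.
  i=3: a_3=5, p_3 = 5*43 + 13 = 228, q_3 = 5*10 + 3 = 53.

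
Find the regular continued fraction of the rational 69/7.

Run the Euclidean algorithm on 69 and 7; the successive quotients are the partial quotients a_0, a_1, ... (each step inverts the fractional part left over by the previous one):
  69 = 9*7 + 6, so a_0 = 9.
  7 = 1*6 + 1, so a_1 = 1.
  6 = 6*1 + 0, so a_2 = 6.
The remainder reaches 0 after 3 divisions, so the expansion has 3 partial quotients, read off in order.

[9; 1, 6]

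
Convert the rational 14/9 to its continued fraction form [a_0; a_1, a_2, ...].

[1; 1, 1, 4]

Run the Euclidean algorithm on 14 and 9; the successive quotients are the partial quotients a_0, a_1, ... (each step inverts the fractional part left over by the previous one):
  14 = 1*9 + 5, so a_0 = 1.
  9 = 1*5 + 4, so a_1 = 1.
  5 = 1*4 + 1, so a_2 = 1.
  4 = 4*1 + 0, so a_3 = 4.
The remainder reaches 0 after 4 divisions, so the expansion has 4 partial quotients, read off in order.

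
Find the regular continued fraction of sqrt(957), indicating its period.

[30; (1, 14, 2, 14, 1, 60)]

Write x_i = (sqrt(957) + m_i)/d_i with (m_0, d_0) = (0, 1). a_0 = floor(sqrt(957)) = 30, since 30^2 = 900 <= 957 < 961 = 31^2.
Iterate m_{i+1} = d_i*a_i - m_i, d_{i+1} = (957 - m_{i+1}^2)/d_i, a_{i+1} = floor((a_0 + m_{i+1})/d_{i+1}):
  m_1 = 1*30 - 0 = 30, d_1 = (957 - 30^2)/1 = 57/1 = 57, a_1 = floor((30 + 30)/57) = 1.
  m_2 = 57*1 - 30 = 27, d_2 = (957 - 27^2)/57 = 228/57 = 4, a_2 = floor((30 + 27)/4) = 14.
  m_3 = 4*14 - 27 = 29, d_3 = (957 - 29^2)/4 = 116/4 = 29, a_3 = floor((30 + 29)/29) = 2.
  m_4 = 29*2 - 29 = 29, d_4 = (957 - 29^2)/29 = 116/29 = 4, a_4 = floor((30 + 29)/4) = 14.
  m_5 = 4*14 - 29 = 27, d_5 = (957 - 27^2)/4 = 228/4 = 57, a_5 = floor((30 + 27)/57) = 1.
  m_6 = 57*1 - 27 = 30, d_6 = (957 - 30^2)/57 = 57/57 = 1, a_6 = floor((30 + 30)/1) = 60.
  m_7 = 1*60 - 30 = 30, d_7 = (957 - 30^2)/1 = 57/1 = 57: (m_7, d_7) = (m_1, d_1) = (30, 57), so from here the quotients repeat a_1, ..., a_6; the period length is 6.
Hence the expansion of sqrt(957) is a_0 = 30 followed by the repeating block 1, 14, 2, 14, 1, 60 (period 6).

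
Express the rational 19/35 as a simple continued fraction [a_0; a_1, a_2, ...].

[0; 1, 1, 5, 3]

Run the Euclidean algorithm on 19 and 35; the successive quotients are the partial quotients a_0, a_1, ... (each step inverts the fractional part left over by the previous one):
  19 = 0*35 + 19, so a_0 = 0.
  35 = 1*19 + 16, so a_1 = 1.
  19 = 1*16 + 3, so a_2 = 1.
  16 = 5*3 + 1, so a_3 = 5.
  3 = 3*1 + 0, so a_4 = 3.
The remainder reaches 0 after 5 divisions, so the expansion has 5 partial quotients, read off in order.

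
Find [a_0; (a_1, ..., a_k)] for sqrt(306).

Write x_i = (sqrt(306) + m_i)/d_i with (m_0, d_0) = (0, 1). a_0 = floor(sqrt(306)) = 17, since 17^2 = 289 <= 306 < 324 = 18^2.
Iterate m_{i+1} = d_i*a_i - m_i, d_{i+1} = (306 - m_{i+1}^2)/d_i, a_{i+1} = floor((a_0 + m_{i+1})/d_{i+1}):
  m_1 = 1*17 - 0 = 17, d_1 = (306 - 17^2)/1 = 17/1 = 17, a_1 = floor((17 + 17)/17) = 2.
  m_2 = 17*2 - 17 = 17, d_2 = (306 - 17^2)/17 = 17/17 = 1, a_2 = floor((17 + 17)/1) = 34.
  m_3 = 1*34 - 17 = 17, d_3 = (306 - 17^2)/1 = 17/1 = 17: (m_3, d_3) = (m_1, d_1) = (17, 17), so from here the quotients repeat a_1, a_2; the period length is 2.
Hence the expansion of sqrt(306) is a_0 = 17 followed by the repeating block 2, 34 (period 2).

[17; (2, 34)]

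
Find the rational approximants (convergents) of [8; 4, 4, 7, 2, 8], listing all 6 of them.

8/1, 33/4, 140/17, 1013/123, 2166/263, 18341/2227

Using the convergent recurrence p_i = a_i*p_{i-1} + p_{i-2}, q_i = a_i*q_{i-1} + q_{i-2} with p_{-2}=0, p_{-1}=1, q_{-2}=1, q_{-1}=0:
  i=0: a_0=8, p_0 = 8*1 + 0 = 8, q_0 = 8*0 + 1 = 1.
  i=1: a_1=4, p_1 = 4*8 + 1 = 33, q_1 = 4*1 + 0 = 4.
  i=2: a_2=4, p_2 = 4*33 + 8 = 140, q_2 = 4*4 + 1 = 17.
  i=3: a_3=7, p_3 = 7*140 + 33 = 1013, q_3 = 7*17 + 4 = 123.
  i=4: a_4=2, p_4 = 2*1013 + 140 = 2166, q_4 = 2*123 + 17 = 263.
  i=5: a_5=8, p_5 = 8*2166 + 1013 = 18341, q_5 = 8*263 + 123 = 2227.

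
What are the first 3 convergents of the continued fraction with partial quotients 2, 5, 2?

2/1, 11/5, 24/11

Using the convergent recurrence p_i = a_i*p_{i-1} + p_{i-2}, q_i = a_i*q_{i-1} + q_{i-2} with p_{-2}=0, p_{-1}=1, q_{-2}=1, q_{-1}=0:
  i=0: a_0=2, p_0 = 2*1 + 0 = 2, q_0 = 2*0 + 1 = 1.
  i=1: a_1=5, p_1 = 5*2 + 1 = 11, q_1 = 5*1 + 0 = 5.
  i=2: a_2=2, p_2 = 2*11 + 2 = 24, q_2 = 2*5 + 1 = 11.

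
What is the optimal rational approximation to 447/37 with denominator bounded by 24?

Expand x = 447/37 as a continued fraction with the Euclidean algorithm:
  447 = 12*37 + 3, so a_0 = 12.
  37 = 12*3 + 1, so a_1 = 12.
  3 = 3*1 + 0, so a_2 = 3.
so x = [12; 12, 3].
Convergents (p_i = a_i*p_{i-1} + p_{i-2}, q_i = a_i*q_{i-1} + q_{i-2} with p_{-2}=0, p_{-1}=1, q_{-2}=1, q_{-1}=0), until the denominator exceeds 24:
  i=0: a_0=12, p_0 = 12*1 + 0 = 12, q_0 = 12*0 + 1 = 1.
  i=1: a_1=12, p_1 = 12*12 + 1 = 145, q_1 = 12*1 + 0 = 12.
  i=2: a_2=3, p_2 = 3*145 + 12 = 447, q_2 = 3*12 + 1 = 37.
q_2 = 37 > 24, so the last convergent with denominator <= 24 is p_1/q_1 = 145/12.
The closest fraction with denominator <= 24 is either p_1/q_1 or the intermediate fraction (k*p_1 + p_0)/(k*q_1 + q_0) with the largest k >= 1 whose denominator stays <= 24; these approach x as k grows, and every other convergent or intermediate fraction in range is farther away.
Largest k: floor((24 - q_0)/q_1) = floor((24 - 1)/12) = 1.
That gives (1*145 + 12)/(1*12 + 1) = 157/13.
Compare the errors: |x - 145/12| = |447*12 - 145*37|/(37*12) = 1/444, and |x - 157/13| = |447*13 - 157*37|/(37*13) = 2/481.
Cross-multiplying, 1*481 = 481 < 888 = 2*444, so 1/444 is smaller: the convergent 145/12 is closer to x than 157/13.

145/12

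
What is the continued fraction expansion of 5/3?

Run the Euclidean algorithm on 5 and 3; the successive quotients are the partial quotients a_0, a_1, ... (each step inverts the fractional part left over by the previous one):
  5 = 1*3 + 2, so a_0 = 1.
  3 = 1*2 + 1, so a_1 = 1.
  2 = 2*1 + 0, so a_2 = 2.
The remainder reaches 0 after 3 divisions, so the expansion has 3 partial quotients, read off in order.

[1; 1, 2]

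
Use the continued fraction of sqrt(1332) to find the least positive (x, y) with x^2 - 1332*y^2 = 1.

(x, y) = (73, 2)

First expand sqrt(1332) as a continued fraction. With x_i = (sqrt(1332) + m_i)/d_i and (m_0, d_0) = (0, 1): a_0 = floor(sqrt(1332)) = 36, since 36^2 = 1296 <= 1332 < 1369 = 37^2.
Iterate m_{i+1} = d_i*a_i - m_i, d_{i+1} = (1332 - m_{i+1}^2)/d_i, a_{i+1} = floor((a_0 + m_{i+1})/d_{i+1}):
  m_1 = 1*36 - 0 = 36, d_1 = (1332 - 36^2)/1 = 36/1 = 36, a_1 = floor((36 + 36)/36) = 2.
  m_2 = 36*2 - 36 = 36, d_2 = (1332 - 36^2)/36 = 36/36 = 1, a_2 = floor((36 + 36)/1) = 72.
  m_3 = 1*72 - 36 = 36, d_3 = (1332 - 36^2)/1 = 36/1 = 36: (m_3, d_3) = (m_1, d_1) = (36, 36), so from here the quotients repeat a_1, a_2; the period length is 2.
So sqrt(1332) = [36; (2, 72)] with period length k = 2.
k is even, so the fundamental solution of x^2 - 1332y^2 = 1 is (p_{k-1}, q_{k-1}) = (p_1, q_1); compute convergents through index 1.
Convergents (p_i = a_i*p_{i-1} + p_{i-2}, q_i = a_i*q_{i-1} + q_{i-2} with p_{-2}=0, p_{-1}=1, q_{-2}=1, q_{-1}=0):
  i=0: a_0=36, p_0 = 36*1 + 0 = 36, q_0 = 36*0 + 1 = 1.
  i=1: a_1=2, p_1 = 2*36 + 1 = 73, q_1 = 2*1 + 0 = 2.
Check: 73^2 - 1332*2^2 = 5329 - 5328 = 1, so (x, y) = (73, 2) solves the equation, and by the theorem it is the least positive solution.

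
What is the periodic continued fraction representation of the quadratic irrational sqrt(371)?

[19; (3, 1, 4, 1, 3, 38)]

Write x_i = (sqrt(371) + m_i)/d_i with (m_0, d_0) = (0, 1). a_0 = floor(sqrt(371)) = 19, since 19^2 = 361 <= 371 < 400 = 20^2.
Iterate m_{i+1} = d_i*a_i - m_i, d_{i+1} = (371 - m_{i+1}^2)/d_i, a_{i+1} = floor((a_0 + m_{i+1})/d_{i+1}):
  m_1 = 1*19 - 0 = 19, d_1 = (371 - 19^2)/1 = 10/1 = 10, a_1 = floor((19 + 19)/10) = 3.
  m_2 = 10*3 - 19 = 11, d_2 = (371 - 11^2)/10 = 250/10 = 25, a_2 = floor((19 + 11)/25) = 1.
  m_3 = 25*1 - 11 = 14, d_3 = (371 - 14^2)/25 = 175/25 = 7, a_3 = floor((19 + 14)/7) = 4.
  m_4 = 7*4 - 14 = 14, d_4 = (371 - 14^2)/7 = 175/7 = 25, a_4 = floor((19 + 14)/25) = 1.
  m_5 = 25*1 - 14 = 11, d_5 = (371 - 11^2)/25 = 250/25 = 10, a_5 = floor((19 + 11)/10) = 3.
  m_6 = 10*3 - 11 = 19, d_6 = (371 - 19^2)/10 = 10/10 = 1, a_6 = floor((19 + 19)/1) = 38.
  m_7 = 1*38 - 19 = 19, d_7 = (371 - 19^2)/1 = 10/1 = 10: (m_7, d_7) = (m_1, d_1) = (19, 10), so from here the quotients repeat a_1, ..., a_6; the period length is 6.
Hence the expansion of sqrt(371) is a_0 = 19 followed by the repeating block 3, 1, 4, 1, 3, 38 (period 6).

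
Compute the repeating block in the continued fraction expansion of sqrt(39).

Write x_i = (sqrt(39) + m_i)/d_i with (m_0, d_0) = (0, 1). a_0 = floor(sqrt(39)) = 6, since 6^2 = 36 <= 39 < 49 = 7^2.
Iterate m_{i+1} = d_i*a_i - m_i, d_{i+1} = (39 - m_{i+1}^2)/d_i, a_{i+1} = floor((a_0 + m_{i+1})/d_{i+1}):
  m_1 = 1*6 - 0 = 6, d_1 = (39 - 6^2)/1 = 3/1 = 3, a_1 = floor((6 + 6)/3) = 4.
  m_2 = 3*4 - 6 = 6, d_2 = (39 - 6^2)/3 = 3/3 = 1, a_2 = floor((6 + 6)/1) = 12.
  m_3 = 1*12 - 6 = 6, d_3 = (39 - 6^2)/1 = 3/1 = 3: (m_3, d_3) = (m_1, d_1) = (6, 3), so from here the quotients repeat a_1, a_2; the period length is 2.
Hence the expansion of sqrt(39) is a_0 = 6 followed by the repeating block 4, 12 (period 2).

[6; (4, 12)]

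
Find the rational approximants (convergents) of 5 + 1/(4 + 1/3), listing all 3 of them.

5/1, 21/4, 68/13

Using the convergent recurrence p_i = a_i*p_{i-1} + p_{i-2}, q_i = a_i*q_{i-1} + q_{i-2} with p_{-2}=0, p_{-1}=1, q_{-2}=1, q_{-1}=0:
  i=0: a_0=5, p_0 = 5*1 + 0 = 5, q_0 = 5*0 + 1 = 1.
  i=1: a_1=4, p_1 = 4*5 + 1 = 21, q_1 = 4*1 + 0 = 4.
  i=2: a_2=3, p_2 = 3*21 + 5 = 68, q_2 = 3*4 + 1 = 13.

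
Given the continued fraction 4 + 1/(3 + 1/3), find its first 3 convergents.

4/1, 13/3, 43/10

Using the convergent recurrence p_i = a_i*p_{i-1} + p_{i-2}, q_i = a_i*q_{i-1} + q_{i-2} with p_{-2}=0, p_{-1}=1, q_{-2}=1, q_{-1}=0:
  i=0: a_0=4, p_0 = 4*1 + 0 = 4, q_0 = 4*0 + 1 = 1.
  i=1: a_1=3, p_1 = 3*4 + 1 = 13, q_1 = 3*1 + 0 = 3.
  i=2: a_2=3, p_2 = 3*13 + 4 = 43, q_2 = 3*3 + 1 = 10.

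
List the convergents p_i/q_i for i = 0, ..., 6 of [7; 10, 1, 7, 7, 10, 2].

Using the convergent recurrence p_i = a_i*p_{i-1} + p_{i-2}, q_i = a_i*q_{i-1} + q_{i-2} with p_{-2}=0, p_{-1}=1, q_{-2}=1, q_{-1}=0:
  i=0: a_0=7, p_0 = 7*1 + 0 = 7, q_0 = 7*0 + 1 = 1.
  i=1: a_1=10, p_1 = 10*7 + 1 = 71, q_1 = 10*1 + 0 = 10.
  i=2: a_2=1, p_2 = 1*71 + 7 = 78, q_2 = 1*10 + 1 = 11.
  i=3: a_3=7, p_3 = 7*78 + 71 = 617, q_3 = 7*11 + 10 = 87.
  i=4: a_4=7, p_4 = 7*617 + 78 = 4397, q_4 = 7*87 + 11 = 620.
  i=5: a_5=10, p_5 = 10*4397 + 617 = 44587, q_5 = 10*620 + 87 = 6287.
  i=6: a_6=2, p_6 = 2*44587 + 4397 = 93571, q_6 = 2*6287 + 620 = 13194.

7/1, 71/10, 78/11, 617/87, 4397/620, 44587/6287, 93571/13194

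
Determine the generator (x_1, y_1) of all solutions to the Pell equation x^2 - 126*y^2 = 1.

First expand sqrt(126) as a continued fraction. With x_i = (sqrt(126) + m_i)/d_i and (m_0, d_0) = (0, 1): a_0 = floor(sqrt(126)) = 11, since 11^2 = 121 <= 126 < 144 = 12^2.
Iterate m_{i+1} = d_i*a_i - m_i, d_{i+1} = (126 - m_{i+1}^2)/d_i, a_{i+1} = floor((a_0 + m_{i+1})/d_{i+1}):
  m_1 = 1*11 - 0 = 11, d_1 = (126 - 11^2)/1 = 5/1 = 5, a_1 = floor((11 + 11)/5) = 4.
  m_2 = 5*4 - 11 = 9, d_2 = (126 - 9^2)/5 = 45/5 = 9, a_2 = floor((11 + 9)/9) = 2.
  m_3 = 9*2 - 9 = 9, d_3 = (126 - 9^2)/9 = 45/9 = 5, a_3 = floor((11 + 9)/5) = 4.
  m_4 = 5*4 - 9 = 11, d_4 = (126 - 11^2)/5 = 5/5 = 1, a_4 = floor((11 + 11)/1) = 22.
  m_5 = 1*22 - 11 = 11, d_5 = (126 - 11^2)/1 = 5/1 = 5: (m_5, d_5) = (m_1, d_1) = (11, 5), so from here the quotients repeat a_1, ..., a_4; the period length is 4.
So sqrt(126) = [11; (4, 2, 4, 22)] with period length k = 4.
k is even, so the fundamental solution of x^2 - 126y^2 = 1 is (p_{k-1}, q_{k-1}) = (p_3, q_3); compute convergents through index 3.
Convergents (p_i = a_i*p_{i-1} + p_{i-2}, q_i = a_i*q_{i-1} + q_{i-2} with p_{-2}=0, p_{-1}=1, q_{-2}=1, q_{-1}=0):
  i=0: a_0=11, p_0 = 11*1 + 0 = 11, q_0 = 11*0 + 1 = 1.
  i=1: a_1=4, p_1 = 4*11 + 1 = 45, q_1 = 4*1 + 0 = 4.
  i=2: a_2=2, p_2 = 2*45 + 11 = 101, q_2 = 2*4 + 1 = 9.
  i=3: a_3=4, p_3 = 4*101 + 45 = 449, q_3 = 4*9 + 4 = 40.
Check: 449^2 - 126*40^2 = 201601 - 201600 = 1, so (x, y) = (449, 40) solves the equation, and by the theorem it is the least positive solution.

(x, y) = (449, 40)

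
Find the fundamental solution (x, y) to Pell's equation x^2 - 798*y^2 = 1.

(x, y) = (113, 4)

First expand sqrt(798) as a continued fraction. With x_i = (sqrt(798) + m_i)/d_i and (m_0, d_0) = (0, 1): a_0 = floor(sqrt(798)) = 28, since 28^2 = 784 <= 798 < 841 = 29^2.
Iterate m_{i+1} = d_i*a_i - m_i, d_{i+1} = (798 - m_{i+1}^2)/d_i, a_{i+1} = floor((a_0 + m_{i+1})/d_{i+1}):
  m_1 = 1*28 - 0 = 28, d_1 = (798 - 28^2)/1 = 14/1 = 14, a_1 = floor((28 + 28)/14) = 4.
  m_2 = 14*4 - 28 = 28, d_2 = (798 - 28^2)/14 = 14/14 = 1, a_2 = floor((28 + 28)/1) = 56.
  m_3 = 1*56 - 28 = 28, d_3 = (798 - 28^2)/1 = 14/1 = 14: (m_3, d_3) = (m_1, d_1) = (28, 14), so from here the quotients repeat a_1, a_2; the period length is 2.
So sqrt(798) = [28; (4, 56)] with period length k = 2.
k is even, so the fundamental solution of x^2 - 798y^2 = 1 is (p_{k-1}, q_{k-1}) = (p_1, q_1); compute convergents through index 1.
Convergents (p_i = a_i*p_{i-1} + p_{i-2}, q_i = a_i*q_{i-1} + q_{i-2} with p_{-2}=0, p_{-1}=1, q_{-2}=1, q_{-1}=0):
  i=0: a_0=28, p_0 = 28*1 + 0 = 28, q_0 = 28*0 + 1 = 1.
  i=1: a_1=4, p_1 = 4*28 + 1 = 113, q_1 = 4*1 + 0 = 4.
Check: 113^2 - 798*4^2 = 12769 - 12768 = 1, so (x, y) = (113, 4) solves the equation, and by the theorem it is the least positive solution.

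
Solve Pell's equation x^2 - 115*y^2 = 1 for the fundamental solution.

(x, y) = (1126, 105)

First expand sqrt(115) as a continued fraction. With x_i = (sqrt(115) + m_i)/d_i and (m_0, d_0) = (0, 1): a_0 = floor(sqrt(115)) = 10, since 10^2 = 100 <= 115 < 121 = 11^2.
Iterate m_{i+1} = d_i*a_i - m_i, d_{i+1} = (115 - m_{i+1}^2)/d_i, a_{i+1} = floor((a_0 + m_{i+1})/d_{i+1}):
  m_1 = 1*10 - 0 = 10, d_1 = (115 - 10^2)/1 = 15/1 = 15, a_1 = floor((10 + 10)/15) = 1.
  m_2 = 15*1 - 10 = 5, d_2 = (115 - 5^2)/15 = 90/15 = 6, a_2 = floor((10 + 5)/6) = 2.
  m_3 = 6*2 - 5 = 7, d_3 = (115 - 7^2)/6 = 66/6 = 11, a_3 = floor((10 + 7)/11) = 1.
  m_4 = 11*1 - 7 = 4, d_4 = (115 - 4^2)/11 = 99/11 = 9, a_4 = floor((10 + 4)/9) = 1.
  m_5 = 9*1 - 4 = 5, d_5 = (115 - 5^2)/9 = 90/9 = 10, a_5 = floor((10 + 5)/10) = 1.
  m_6 = 10*1 - 5 = 5, d_6 = (115 - 5^2)/10 = 90/10 = 9, a_6 = floor((10 + 5)/9) = 1.
  m_7 = 9*1 - 5 = 4, d_7 = (115 - 4^2)/9 = 99/9 = 11, a_7 = floor((10 + 4)/11) = 1.
  m_8 = 11*1 - 4 = 7, d_8 = (115 - 7^2)/11 = 66/11 = 6, a_8 = floor((10 + 7)/6) = 2.
  m_9 = 6*2 - 7 = 5, d_9 = (115 - 5^2)/6 = 90/6 = 15, a_9 = floor((10 + 5)/15) = 1.
  m_10 = 15*1 - 5 = 10, d_10 = (115 - 10^2)/15 = 15/15 = 1, a_10 = floor((10 + 10)/1) = 20.
  m_11 = 1*20 - 10 = 10, d_11 = (115 - 10^2)/1 = 15/1 = 15: (m_11, d_11) = (m_1, d_1) = (10, 15), so from here the quotients repeat a_1, ..., a_10; the period length is 10.
So sqrt(115) = [10; (1, 2, 1, 1, 1, 1, 1, 2, 1, 20)] with period length k = 10.
k is even, so the fundamental solution of x^2 - 115y^2 = 1 is (p_{k-1}, q_{k-1}) = (p_9, q_9); compute convergents through index 9.
Convergents (p_i = a_i*p_{i-1} + p_{i-2}, q_i = a_i*q_{i-1} + q_{i-2} with p_{-2}=0, p_{-1}=1, q_{-2}=1, q_{-1}=0):
  i=0: a_0=10, p_0 = 10*1 + 0 = 10, q_0 = 10*0 + 1 = 1.
  i=1: a_1=1, p_1 = 1*10 + 1 = 11, q_1 = 1*1 + 0 = 1.
  i=2: a_2=2, p_2 = 2*11 + 10 = 32, q_2 = 2*1 + 1 = 3.
  i=3: a_3=1, p_3 = 1*32 + 11 = 43, q_3 = 1*3 + 1 = 4.
  i=4: a_4=1, p_4 = 1*43 + 32 = 75, q_4 = 1*4 + 3 = 7.
  i=5: a_5=1, p_5 = 1*75 + 43 = 118, q_5 = 1*7 + 4 = 11.
  i=6: a_6=1, p_6 = 1*118 + 75 = 193, q_6 = 1*11 + 7 = 18.
  i=7: a_7=1, p_7 = 1*193 + 118 = 311, q_7 = 1*18 + 11 = 29.
  i=8: a_8=2, p_8 = 2*311 + 193 = 815, q_8 = 2*29 + 18 = 76.
  i=9: a_9=1, p_9 = 1*815 + 311 = 1126, q_9 = 1*76 + 29 = 105.
Check: 1126^2 - 115*105^2 = 1267876 - 1267875 = 1, so (x, y) = (1126, 105) solves the equation, and by the theorem it is the least positive solution.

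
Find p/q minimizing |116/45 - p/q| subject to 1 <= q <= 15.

31/12

Expand x = 116/45 as a continued fraction with the Euclidean algorithm:
  116 = 2*45 + 26, so a_0 = 2.
  45 = 1*26 + 19, so a_1 = 1.
  26 = 1*19 + 7, so a_2 = 1.
  19 = 2*7 + 5, so a_3 = 2.
  7 = 1*5 + 2, so a_4 = 1.
  5 = 2*2 + 1, so a_5 = 2.
  2 = 2*1 + 0, so a_6 = 2.
so x = [2; 1, 1, 2, 1, 2, 2].
Convergents (p_i = a_i*p_{i-1} + p_{i-2}, q_i = a_i*q_{i-1} + q_{i-2} with p_{-2}=0, p_{-1}=1, q_{-2}=1, q_{-1}=0), until the denominator exceeds 15:
  i=0: a_0=2, p_0 = 2*1 + 0 = 2, q_0 = 2*0 + 1 = 1.
  i=1: a_1=1, p_1 = 1*2 + 1 = 3, q_1 = 1*1 + 0 = 1.
  i=2: a_2=1, p_2 = 1*3 + 2 = 5, q_2 = 1*1 + 1 = 2.
  i=3: a_3=2, p_3 = 2*5 + 3 = 13, q_3 = 2*2 + 1 = 5.
  i=4: a_4=1, p_4 = 1*13 + 5 = 18, q_4 = 1*5 + 2 = 7.
  i=5: a_5=2, p_5 = 2*18 + 13 = 49, q_5 = 2*7 + 5 = 19.
q_5 = 19 > 15, so the last convergent with denominator <= 15 is p_4/q_4 = 18/7.
The closest fraction with denominator <= 15 is either p_4/q_4 or the intermediate fraction (k*p_4 + p_3)/(k*q_4 + q_3) with the largest k >= 1 whose denominator stays <= 15; these approach x as k grows, and every other convergent or intermediate fraction in range is farther away.
Largest k: floor((15 - q_3)/q_4) = floor((15 - 5)/7) = 1.
That gives (1*18 + 13)/(1*7 + 5) = 31/12.
Compare the errors: |x - 18/7| = |116*7 - 18*45|/(45*7) = 2/315, and |x - 31/12| = |116*12 - 31*45|/(45*12) = 3/540.
Cross-multiplying, 3*315 = 945 < 1080 = 2*540, so 3/540 is smaller: the intermediate fraction 31/12 is closer to x than 18/7.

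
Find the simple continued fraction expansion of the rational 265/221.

[1; 5, 44]

Run the Euclidean algorithm on 265 and 221; the successive quotients are the partial quotients a_0, a_1, ... (each step inverts the fractional part left over by the previous one):
  265 = 1*221 + 44, so a_0 = 1.
  221 = 5*44 + 1, so a_1 = 5.
  44 = 44*1 + 0, so a_2 = 44.
The remainder reaches 0 after 3 divisions, so the expansion has 3 partial quotients, read off in order.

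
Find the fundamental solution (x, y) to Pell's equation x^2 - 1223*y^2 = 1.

First expand sqrt(1223) as a continued fraction. With x_i = (sqrt(1223) + m_i)/d_i and (m_0, d_0) = (0, 1): a_0 = floor(sqrt(1223)) = 34, since 34^2 = 1156 <= 1223 < 1225 = 35^2.
Iterate m_{i+1} = d_i*a_i - m_i, d_{i+1} = (1223 - m_{i+1}^2)/d_i, a_{i+1} = floor((a_0 + m_{i+1})/d_{i+1}):
  m_1 = 1*34 - 0 = 34, d_1 = (1223 - 34^2)/1 = 67/1 = 67, a_1 = floor((34 + 34)/67) = 1.
  m_2 = 67*1 - 34 = 33, d_2 = (1223 - 33^2)/67 = 134/67 = 2, a_2 = floor((34 + 33)/2) = 33.
  m_3 = 2*33 - 33 = 33, d_3 = (1223 - 33^2)/2 = 134/2 = 67, a_3 = floor((34 + 33)/67) = 1.
  m_4 = 67*1 - 33 = 34, d_4 = (1223 - 34^2)/67 = 67/67 = 1, a_4 = floor((34 + 34)/1) = 68.
  m_5 = 1*68 - 34 = 34, d_5 = (1223 - 34^2)/1 = 67/1 = 67: (m_5, d_5) = (m_1, d_1) = (34, 67), so from here the quotients repeat a_1, ..., a_4; the period length is 4.
So sqrt(1223) = [34; (1, 33, 1, 68)] with period length k = 4.
k is even, so the fundamental solution of x^2 - 1223y^2 = 1 is (p_{k-1}, q_{k-1}) = (p_3, q_3); compute convergents through index 3.
Convergents (p_i = a_i*p_{i-1} + p_{i-2}, q_i = a_i*q_{i-1} + q_{i-2} with p_{-2}=0, p_{-1}=1, q_{-2}=1, q_{-1}=0):
  i=0: a_0=34, p_0 = 34*1 + 0 = 34, q_0 = 34*0 + 1 = 1.
  i=1: a_1=1, p_1 = 1*34 + 1 = 35, q_1 = 1*1 + 0 = 1.
  i=2: a_2=33, p_2 = 33*35 + 34 = 1189, q_2 = 33*1 + 1 = 34.
  i=3: a_3=1, p_3 = 1*1189 + 35 = 1224, q_3 = 1*34 + 1 = 35.
Check: 1224^2 - 1223*35^2 = 1498176 - 1498175 = 1, so (x, y) = (1224, 35) solves the equation, and by the theorem it is the least positive solution.

(x, y) = (1224, 35)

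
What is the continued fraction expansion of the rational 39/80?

[0; 2, 19, 2]

Run the Euclidean algorithm on 39 and 80; the successive quotients are the partial quotients a_0, a_1, ... (each step inverts the fractional part left over by the previous one):
  39 = 0*80 + 39, so a_0 = 0.
  80 = 2*39 + 2, so a_1 = 2.
  39 = 19*2 + 1, so a_2 = 19.
  2 = 2*1 + 0, so a_3 = 2.
The remainder reaches 0 after 4 divisions, so the expansion has 4 partial quotients, read off in order.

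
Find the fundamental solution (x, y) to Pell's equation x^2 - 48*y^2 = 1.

First expand sqrt(48) as a continued fraction. With x_i = (sqrt(48) + m_i)/d_i and (m_0, d_0) = (0, 1): a_0 = floor(sqrt(48)) = 6, since 6^2 = 36 <= 48 < 49 = 7^2.
Iterate m_{i+1} = d_i*a_i - m_i, d_{i+1} = (48 - m_{i+1}^2)/d_i, a_{i+1} = floor((a_0 + m_{i+1})/d_{i+1}):
  m_1 = 1*6 - 0 = 6, d_1 = (48 - 6^2)/1 = 12/1 = 12, a_1 = floor((6 + 6)/12) = 1.
  m_2 = 12*1 - 6 = 6, d_2 = (48 - 6^2)/12 = 12/12 = 1, a_2 = floor((6 + 6)/1) = 12.
  m_3 = 1*12 - 6 = 6, d_3 = (48 - 6^2)/1 = 12/1 = 12: (m_3, d_3) = (m_1, d_1) = (6, 12), so from here the quotients repeat a_1, a_2; the period length is 2.
So sqrt(48) = [6; (1, 12)] with period length k = 2.
k is even, so the fundamental solution of x^2 - 48y^2 = 1 is (p_{k-1}, q_{k-1}) = (p_1, q_1); compute convergents through index 1.
Convergents (p_i = a_i*p_{i-1} + p_{i-2}, q_i = a_i*q_{i-1} + q_{i-2} with p_{-2}=0, p_{-1}=1, q_{-2}=1, q_{-1}=0):
  i=0: a_0=6, p_0 = 6*1 + 0 = 6, q_0 = 6*0 + 1 = 1.
  i=1: a_1=1, p_1 = 1*6 + 1 = 7, q_1 = 1*1 + 0 = 1.
Check: 7^2 - 48*1^2 = 49 - 48 = 1, so (x, y) = (7, 1) solves the equation, and by the theorem it is the least positive solution.

(x, y) = (7, 1)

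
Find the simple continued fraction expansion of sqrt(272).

[16; (2, 32)]

Write x_i = (sqrt(272) + m_i)/d_i with (m_0, d_0) = (0, 1). a_0 = floor(sqrt(272)) = 16, since 16^2 = 256 <= 272 < 289 = 17^2.
Iterate m_{i+1} = d_i*a_i - m_i, d_{i+1} = (272 - m_{i+1}^2)/d_i, a_{i+1} = floor((a_0 + m_{i+1})/d_{i+1}):
  m_1 = 1*16 - 0 = 16, d_1 = (272 - 16^2)/1 = 16/1 = 16, a_1 = floor((16 + 16)/16) = 2.
  m_2 = 16*2 - 16 = 16, d_2 = (272 - 16^2)/16 = 16/16 = 1, a_2 = floor((16 + 16)/1) = 32.
  m_3 = 1*32 - 16 = 16, d_3 = (272 - 16^2)/1 = 16/1 = 16: (m_3, d_3) = (m_1, d_1) = (16, 16), so from here the quotients repeat a_1, a_2; the period length is 2.
Hence the expansion of sqrt(272) is a_0 = 16 followed by the repeating block 2, 32 (period 2).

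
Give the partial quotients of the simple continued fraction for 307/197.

Run the Euclidean algorithm on 307 and 197; the successive quotients are the partial quotients a_0, a_1, ... (each step inverts the fractional part left over by the previous one):
  307 = 1*197 + 110, so a_0 = 1.
  197 = 1*110 + 87, so a_1 = 1.
  110 = 1*87 + 23, so a_2 = 1.
  87 = 3*23 + 18, so a_3 = 3.
  23 = 1*18 + 5, so a_4 = 1.
  18 = 3*5 + 3, so a_5 = 3.
  5 = 1*3 + 2, so a_6 = 1.
  3 = 1*2 + 1, so a_7 = 1.
  2 = 2*1 + 0, so a_8 = 2.
The remainder reaches 0 after 9 divisions, so the expansion has 9 partial quotients, read off in order.

[1; 1, 1, 3, 1, 3, 1, 1, 2]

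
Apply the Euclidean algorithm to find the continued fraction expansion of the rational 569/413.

Run the Euclidean algorithm on 569 and 413; the successive quotients are the partial quotients a_0, a_1, ... (each step inverts the fractional part left over by the previous one):
  569 = 1*413 + 156, so a_0 = 1.
  413 = 2*156 + 101, so a_1 = 2.
  156 = 1*101 + 55, so a_2 = 1.
  101 = 1*55 + 46, so a_3 = 1.
  55 = 1*46 + 9, so a_4 = 1.
  46 = 5*9 + 1, so a_5 = 5.
  9 = 9*1 + 0, so a_6 = 9.
The remainder reaches 0 after 7 divisions, so the expansion has 7 partial quotients, read off in order.

[1; 2, 1, 1, 1, 5, 9]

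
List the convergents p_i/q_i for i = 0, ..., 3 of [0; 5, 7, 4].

Using the convergent recurrence p_i = a_i*p_{i-1} + p_{i-2}, q_i = a_i*q_{i-1} + q_{i-2} with p_{-2}=0, p_{-1}=1, q_{-2}=1, q_{-1}=0:
  i=0: a_0=0, p_0 = 0*1 + 0 = 0, q_0 = 0*0 + 1 = 1.
  i=1: a_1=5, p_1 = 5*0 + 1 = 1, q_1 = 5*1 + 0 = 5.
  i=2: a_2=7, p_2 = 7*1 + 0 = 7, q_2 = 7*5 + 1 = 36.
  i=3: a_3=4, p_3 = 4*7 + 1 = 29, q_3 = 4*36 + 5 = 149.

0/1, 1/5, 7/36, 29/149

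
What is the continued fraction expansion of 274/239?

Run the Euclidean algorithm on 274 and 239; the successive quotients are the partial quotients a_0, a_1, ... (each step inverts the fractional part left over by the previous one):
  274 = 1*239 + 35, so a_0 = 1.
  239 = 6*35 + 29, so a_1 = 6.
  35 = 1*29 + 6, so a_2 = 1.
  29 = 4*6 + 5, so a_3 = 4.
  6 = 1*5 + 1, so a_4 = 1.
  5 = 5*1 + 0, so a_5 = 5.
The remainder reaches 0 after 6 divisions, so the expansion has 6 partial quotients, read off in order.

[1; 6, 1, 4, 1, 5]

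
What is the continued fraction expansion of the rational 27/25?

[1; 12, 2]

Run the Euclidean algorithm on 27 and 25; the successive quotients are the partial quotients a_0, a_1, ... (each step inverts the fractional part left over by the previous one):
  27 = 1*25 + 2, so a_0 = 1.
  25 = 12*2 + 1, so a_1 = 12.
  2 = 2*1 + 0, so a_2 = 2.
The remainder reaches 0 after 3 divisions, so the expansion has 3 partial quotients, read off in order.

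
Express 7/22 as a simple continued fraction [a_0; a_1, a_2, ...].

Run the Euclidean algorithm on 7 and 22; the successive quotients are the partial quotients a_0, a_1, ... (each step inverts the fractional part left over by the previous one):
  7 = 0*22 + 7, so a_0 = 0.
  22 = 3*7 + 1, so a_1 = 3.
  7 = 7*1 + 0, so a_2 = 7.
The remainder reaches 0 after 3 divisions, so the expansion has 3 partial quotients, read off in order.

[0; 3, 7]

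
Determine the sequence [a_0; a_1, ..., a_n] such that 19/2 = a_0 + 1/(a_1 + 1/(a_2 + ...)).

[9; 2]

Run the Euclidean algorithm on 19 and 2; the successive quotients are the partial quotients a_0, a_1, ... (each step inverts the fractional part left over by the previous one):
  19 = 9*2 + 1, so a_0 = 9.
  2 = 2*1 + 0, so a_1 = 2.
The remainder reaches 0 after 2 divisions, so the expansion has 2 partial quotients, read off in order.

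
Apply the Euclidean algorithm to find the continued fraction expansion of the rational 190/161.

[1; 5, 1, 1, 4, 3]

Run the Euclidean algorithm on 190 and 161; the successive quotients are the partial quotients a_0, a_1, ... (each step inverts the fractional part left over by the previous one):
  190 = 1*161 + 29, so a_0 = 1.
  161 = 5*29 + 16, so a_1 = 5.
  29 = 1*16 + 13, so a_2 = 1.
  16 = 1*13 + 3, so a_3 = 1.
  13 = 4*3 + 1, so a_4 = 4.
  3 = 3*1 + 0, so a_5 = 3.
The remainder reaches 0 after 6 divisions, so the expansion has 6 partial quotients, read off in order.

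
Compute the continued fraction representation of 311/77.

[4; 25, 1, 2]

Run the Euclidean algorithm on 311 and 77; the successive quotients are the partial quotients a_0, a_1, ... (each step inverts the fractional part left over by the previous one):
  311 = 4*77 + 3, so a_0 = 4.
  77 = 25*3 + 2, so a_1 = 25.
  3 = 1*2 + 1, so a_2 = 1.
  2 = 2*1 + 0, so a_3 = 2.
The remainder reaches 0 after 4 divisions, so the expansion has 4 partial quotients, read off in order.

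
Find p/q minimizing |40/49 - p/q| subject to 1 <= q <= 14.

9/11

Expand x = 40/49 as a continued fraction with the Euclidean algorithm:
  40 = 0*49 + 40, so a_0 = 0.
  49 = 1*40 + 9, so a_1 = 1.
  40 = 4*9 + 4, so a_2 = 4.
  9 = 2*4 + 1, so a_3 = 2.
  4 = 4*1 + 0, so a_4 = 4.
so x = [0; 1, 4, 2, 4].
Convergents (p_i = a_i*p_{i-1} + p_{i-2}, q_i = a_i*q_{i-1} + q_{i-2} with p_{-2}=0, p_{-1}=1, q_{-2}=1, q_{-1}=0), until the denominator exceeds 14:
  i=0: a_0=0, p_0 = 0*1 + 0 = 0, q_0 = 0*0 + 1 = 1.
  i=1: a_1=1, p_1 = 1*0 + 1 = 1, q_1 = 1*1 + 0 = 1.
  i=2: a_2=4, p_2 = 4*1 + 0 = 4, q_2 = 4*1 + 1 = 5.
  i=3: a_3=2, p_3 = 2*4 + 1 = 9, q_3 = 2*5 + 1 = 11.
  i=4: a_4=4, p_4 = 4*9 + 4 = 40, q_4 = 4*11 + 5 = 49.
q_4 = 49 > 14, so the last convergent with denominator <= 14 is p_3/q_3 = 9/11.
The closest fraction with denominator <= 14 is either p_3/q_3 or the intermediate fraction (k*p_3 + p_2)/(k*q_3 + q_2) with the largest k >= 1 whose denominator stays <= 14; these approach x as k grows, and every other convergent or intermediate fraction in range is farther away.
Largest k: floor((14 - q_2)/q_3) = floor((14 - 5)/11) = 0.
Since k = 0, no intermediate fraction beyond p_3/q_3 has denominator <= 14, so the convergent 9/11 is the closest (its error is |40*11 - 9*49|/(49*11) = 1/539).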